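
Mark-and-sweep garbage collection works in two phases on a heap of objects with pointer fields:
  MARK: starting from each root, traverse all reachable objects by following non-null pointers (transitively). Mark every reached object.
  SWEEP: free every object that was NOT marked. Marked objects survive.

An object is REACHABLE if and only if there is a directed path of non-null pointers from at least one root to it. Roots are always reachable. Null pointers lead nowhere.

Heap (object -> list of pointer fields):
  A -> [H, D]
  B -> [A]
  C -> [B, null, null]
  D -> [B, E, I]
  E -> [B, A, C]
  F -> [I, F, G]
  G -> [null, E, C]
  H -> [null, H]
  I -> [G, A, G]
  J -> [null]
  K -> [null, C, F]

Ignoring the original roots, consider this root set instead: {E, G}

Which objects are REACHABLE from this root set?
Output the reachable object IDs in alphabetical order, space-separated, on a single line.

Roots: E G
Mark E: refs=B A C, marked=E
Mark G: refs=null E C, marked=E G
Mark B: refs=A, marked=B E G
Mark A: refs=H D, marked=A B E G
Mark C: refs=B null null, marked=A B C E G
Mark H: refs=null H, marked=A B C E G H
Mark D: refs=B E I, marked=A B C D E G H
Mark I: refs=G A G, marked=A B C D E G H I
Unmarked (collected): F J K

Answer: A B C D E G H I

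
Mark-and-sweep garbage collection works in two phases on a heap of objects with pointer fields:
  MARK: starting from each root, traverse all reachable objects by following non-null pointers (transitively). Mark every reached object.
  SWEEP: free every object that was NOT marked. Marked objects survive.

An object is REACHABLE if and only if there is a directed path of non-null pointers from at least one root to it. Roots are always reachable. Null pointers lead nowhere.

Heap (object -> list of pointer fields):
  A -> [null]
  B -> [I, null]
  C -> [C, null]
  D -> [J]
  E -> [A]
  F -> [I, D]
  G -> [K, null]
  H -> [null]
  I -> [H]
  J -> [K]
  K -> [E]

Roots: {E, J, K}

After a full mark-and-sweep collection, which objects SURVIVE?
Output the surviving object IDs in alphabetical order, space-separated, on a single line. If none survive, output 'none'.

Roots: E J K
Mark E: refs=A, marked=E
Mark J: refs=K, marked=E J
Mark K: refs=E, marked=E J K
Mark A: refs=null, marked=A E J K
Unmarked (collected): B C D F G H I

Answer: A E J K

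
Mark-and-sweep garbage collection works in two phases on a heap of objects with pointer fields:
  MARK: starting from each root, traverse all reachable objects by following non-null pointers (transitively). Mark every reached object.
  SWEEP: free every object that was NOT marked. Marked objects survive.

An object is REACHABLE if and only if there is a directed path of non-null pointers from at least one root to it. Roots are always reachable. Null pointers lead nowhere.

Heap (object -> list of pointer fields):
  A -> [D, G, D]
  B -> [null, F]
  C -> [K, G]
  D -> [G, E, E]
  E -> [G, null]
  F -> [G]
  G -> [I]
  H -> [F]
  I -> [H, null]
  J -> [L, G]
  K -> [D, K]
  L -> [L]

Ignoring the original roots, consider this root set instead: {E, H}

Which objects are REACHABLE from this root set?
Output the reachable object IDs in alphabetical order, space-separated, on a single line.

Roots: E H
Mark E: refs=G null, marked=E
Mark H: refs=F, marked=E H
Mark G: refs=I, marked=E G H
Mark F: refs=G, marked=E F G H
Mark I: refs=H null, marked=E F G H I
Unmarked (collected): A B C D J K L

Answer: E F G H I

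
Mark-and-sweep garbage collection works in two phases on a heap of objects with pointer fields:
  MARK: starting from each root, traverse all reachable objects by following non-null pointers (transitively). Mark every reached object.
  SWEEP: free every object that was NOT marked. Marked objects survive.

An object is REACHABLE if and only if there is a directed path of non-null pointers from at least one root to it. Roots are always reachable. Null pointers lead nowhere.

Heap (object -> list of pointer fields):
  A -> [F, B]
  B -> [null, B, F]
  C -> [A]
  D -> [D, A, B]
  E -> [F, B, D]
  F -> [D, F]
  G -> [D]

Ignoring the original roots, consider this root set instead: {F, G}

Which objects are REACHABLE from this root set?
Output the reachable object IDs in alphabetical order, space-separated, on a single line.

Roots: F G
Mark F: refs=D F, marked=F
Mark G: refs=D, marked=F G
Mark D: refs=D A B, marked=D F G
Mark A: refs=F B, marked=A D F G
Mark B: refs=null B F, marked=A B D F G
Unmarked (collected): C E

Answer: A B D F G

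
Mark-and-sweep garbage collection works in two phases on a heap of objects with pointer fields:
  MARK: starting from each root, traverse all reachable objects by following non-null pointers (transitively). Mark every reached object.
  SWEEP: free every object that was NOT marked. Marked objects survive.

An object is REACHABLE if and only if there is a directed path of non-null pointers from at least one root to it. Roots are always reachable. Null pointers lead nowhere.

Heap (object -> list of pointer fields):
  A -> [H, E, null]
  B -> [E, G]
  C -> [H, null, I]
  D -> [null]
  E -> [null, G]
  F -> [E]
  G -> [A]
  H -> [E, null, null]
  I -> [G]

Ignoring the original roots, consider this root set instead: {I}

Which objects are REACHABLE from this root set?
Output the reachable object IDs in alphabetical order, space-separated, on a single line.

Answer: A E G H I

Derivation:
Roots: I
Mark I: refs=G, marked=I
Mark G: refs=A, marked=G I
Mark A: refs=H E null, marked=A G I
Mark H: refs=E null null, marked=A G H I
Mark E: refs=null G, marked=A E G H I
Unmarked (collected): B C D F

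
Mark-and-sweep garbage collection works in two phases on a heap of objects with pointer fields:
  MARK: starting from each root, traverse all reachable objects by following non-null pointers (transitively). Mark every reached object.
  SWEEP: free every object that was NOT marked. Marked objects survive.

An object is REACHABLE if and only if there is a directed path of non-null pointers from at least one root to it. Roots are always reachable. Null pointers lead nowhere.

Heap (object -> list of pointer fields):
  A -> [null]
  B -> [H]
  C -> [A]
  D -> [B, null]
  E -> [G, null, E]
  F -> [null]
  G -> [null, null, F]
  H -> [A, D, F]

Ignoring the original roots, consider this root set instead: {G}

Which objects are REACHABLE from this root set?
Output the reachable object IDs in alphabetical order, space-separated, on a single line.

Roots: G
Mark G: refs=null null F, marked=G
Mark F: refs=null, marked=F G
Unmarked (collected): A B C D E H

Answer: F G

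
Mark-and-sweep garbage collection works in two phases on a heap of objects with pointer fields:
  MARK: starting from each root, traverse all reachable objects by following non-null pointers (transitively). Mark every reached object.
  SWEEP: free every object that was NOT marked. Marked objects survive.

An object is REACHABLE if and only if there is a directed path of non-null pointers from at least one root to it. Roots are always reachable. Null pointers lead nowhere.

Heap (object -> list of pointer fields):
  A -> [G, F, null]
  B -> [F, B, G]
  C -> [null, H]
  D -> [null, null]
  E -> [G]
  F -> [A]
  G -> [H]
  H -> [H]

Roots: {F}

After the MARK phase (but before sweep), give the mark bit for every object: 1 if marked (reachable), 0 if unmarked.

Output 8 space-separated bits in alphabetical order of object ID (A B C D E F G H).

Answer: 1 0 0 0 0 1 1 1

Derivation:
Roots: F
Mark F: refs=A, marked=F
Mark A: refs=G F null, marked=A F
Mark G: refs=H, marked=A F G
Mark H: refs=H, marked=A F G H
Unmarked (collected): B C D E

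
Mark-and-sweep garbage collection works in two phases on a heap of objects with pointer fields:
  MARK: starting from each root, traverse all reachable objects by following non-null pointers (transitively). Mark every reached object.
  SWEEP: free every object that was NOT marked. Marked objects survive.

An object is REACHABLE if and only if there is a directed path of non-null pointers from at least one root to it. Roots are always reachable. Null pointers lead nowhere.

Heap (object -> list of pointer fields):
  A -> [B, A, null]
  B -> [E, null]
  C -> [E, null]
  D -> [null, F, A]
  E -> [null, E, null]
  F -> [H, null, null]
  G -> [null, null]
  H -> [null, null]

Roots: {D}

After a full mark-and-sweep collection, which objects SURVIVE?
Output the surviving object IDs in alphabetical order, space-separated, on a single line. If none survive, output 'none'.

Answer: A B D E F H

Derivation:
Roots: D
Mark D: refs=null F A, marked=D
Mark F: refs=H null null, marked=D F
Mark A: refs=B A null, marked=A D F
Mark H: refs=null null, marked=A D F H
Mark B: refs=E null, marked=A B D F H
Mark E: refs=null E null, marked=A B D E F H
Unmarked (collected): C G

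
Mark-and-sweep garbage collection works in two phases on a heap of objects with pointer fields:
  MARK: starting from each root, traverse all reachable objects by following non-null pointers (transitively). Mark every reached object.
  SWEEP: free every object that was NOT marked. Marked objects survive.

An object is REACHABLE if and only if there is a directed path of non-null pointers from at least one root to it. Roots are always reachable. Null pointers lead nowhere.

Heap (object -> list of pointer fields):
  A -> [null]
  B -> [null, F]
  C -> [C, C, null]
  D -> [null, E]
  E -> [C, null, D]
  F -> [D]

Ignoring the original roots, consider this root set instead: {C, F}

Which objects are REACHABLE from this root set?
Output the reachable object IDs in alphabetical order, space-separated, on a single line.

Roots: C F
Mark C: refs=C C null, marked=C
Mark F: refs=D, marked=C F
Mark D: refs=null E, marked=C D F
Mark E: refs=C null D, marked=C D E F
Unmarked (collected): A B

Answer: C D E F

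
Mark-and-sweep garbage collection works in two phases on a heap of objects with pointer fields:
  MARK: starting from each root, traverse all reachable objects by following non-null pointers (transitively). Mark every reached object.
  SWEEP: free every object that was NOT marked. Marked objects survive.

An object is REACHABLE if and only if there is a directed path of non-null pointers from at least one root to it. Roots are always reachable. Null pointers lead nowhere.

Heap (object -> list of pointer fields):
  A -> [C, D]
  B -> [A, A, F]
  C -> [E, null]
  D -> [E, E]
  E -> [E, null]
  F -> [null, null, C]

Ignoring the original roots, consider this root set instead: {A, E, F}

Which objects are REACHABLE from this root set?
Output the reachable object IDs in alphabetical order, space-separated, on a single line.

Roots: A E F
Mark A: refs=C D, marked=A
Mark E: refs=E null, marked=A E
Mark F: refs=null null C, marked=A E F
Mark C: refs=E null, marked=A C E F
Mark D: refs=E E, marked=A C D E F
Unmarked (collected): B

Answer: A C D E F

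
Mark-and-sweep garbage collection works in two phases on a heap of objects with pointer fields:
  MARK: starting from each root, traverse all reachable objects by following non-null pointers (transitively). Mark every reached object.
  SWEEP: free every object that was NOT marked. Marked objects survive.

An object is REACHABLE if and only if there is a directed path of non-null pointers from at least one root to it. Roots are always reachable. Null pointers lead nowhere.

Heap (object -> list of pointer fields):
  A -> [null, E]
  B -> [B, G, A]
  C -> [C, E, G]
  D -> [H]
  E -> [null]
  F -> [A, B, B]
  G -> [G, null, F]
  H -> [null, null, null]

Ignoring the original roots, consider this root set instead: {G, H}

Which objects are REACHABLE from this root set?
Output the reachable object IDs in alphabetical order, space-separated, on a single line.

Answer: A B E F G H

Derivation:
Roots: G H
Mark G: refs=G null F, marked=G
Mark H: refs=null null null, marked=G H
Mark F: refs=A B B, marked=F G H
Mark A: refs=null E, marked=A F G H
Mark B: refs=B G A, marked=A B F G H
Mark E: refs=null, marked=A B E F G H
Unmarked (collected): C D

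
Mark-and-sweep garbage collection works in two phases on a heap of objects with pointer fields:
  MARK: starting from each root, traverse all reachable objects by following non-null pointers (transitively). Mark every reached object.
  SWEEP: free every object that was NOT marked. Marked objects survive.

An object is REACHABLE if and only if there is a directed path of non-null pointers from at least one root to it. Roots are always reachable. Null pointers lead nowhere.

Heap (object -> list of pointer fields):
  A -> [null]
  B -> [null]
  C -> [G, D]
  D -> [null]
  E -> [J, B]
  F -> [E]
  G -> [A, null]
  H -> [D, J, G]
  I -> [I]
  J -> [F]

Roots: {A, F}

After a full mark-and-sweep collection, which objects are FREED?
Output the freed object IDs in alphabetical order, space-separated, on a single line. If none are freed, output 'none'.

Roots: A F
Mark A: refs=null, marked=A
Mark F: refs=E, marked=A F
Mark E: refs=J B, marked=A E F
Mark J: refs=F, marked=A E F J
Mark B: refs=null, marked=A B E F J
Unmarked (collected): C D G H I

Answer: C D G H I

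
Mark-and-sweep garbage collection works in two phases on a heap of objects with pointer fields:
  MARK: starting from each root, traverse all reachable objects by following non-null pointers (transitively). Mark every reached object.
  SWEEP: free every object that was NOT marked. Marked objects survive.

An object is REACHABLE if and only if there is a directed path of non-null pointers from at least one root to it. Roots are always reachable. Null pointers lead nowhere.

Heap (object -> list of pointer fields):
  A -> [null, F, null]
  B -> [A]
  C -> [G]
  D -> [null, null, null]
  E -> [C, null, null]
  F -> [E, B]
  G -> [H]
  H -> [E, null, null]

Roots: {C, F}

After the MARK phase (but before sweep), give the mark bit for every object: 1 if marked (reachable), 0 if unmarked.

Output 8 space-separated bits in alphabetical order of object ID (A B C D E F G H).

Answer: 1 1 1 0 1 1 1 1

Derivation:
Roots: C F
Mark C: refs=G, marked=C
Mark F: refs=E B, marked=C F
Mark G: refs=H, marked=C F G
Mark E: refs=C null null, marked=C E F G
Mark B: refs=A, marked=B C E F G
Mark H: refs=E null null, marked=B C E F G H
Mark A: refs=null F null, marked=A B C E F G H
Unmarked (collected): D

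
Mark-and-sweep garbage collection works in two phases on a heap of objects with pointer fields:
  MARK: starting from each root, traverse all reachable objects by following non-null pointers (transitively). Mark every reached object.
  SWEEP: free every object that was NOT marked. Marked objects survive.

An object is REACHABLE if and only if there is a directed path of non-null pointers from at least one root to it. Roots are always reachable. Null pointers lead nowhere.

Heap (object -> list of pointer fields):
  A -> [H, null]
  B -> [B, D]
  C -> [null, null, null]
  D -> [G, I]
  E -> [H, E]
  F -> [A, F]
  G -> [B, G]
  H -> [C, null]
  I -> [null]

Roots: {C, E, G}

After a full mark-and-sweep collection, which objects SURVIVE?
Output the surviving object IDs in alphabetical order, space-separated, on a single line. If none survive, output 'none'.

Answer: B C D E G H I

Derivation:
Roots: C E G
Mark C: refs=null null null, marked=C
Mark E: refs=H E, marked=C E
Mark G: refs=B G, marked=C E G
Mark H: refs=C null, marked=C E G H
Mark B: refs=B D, marked=B C E G H
Mark D: refs=G I, marked=B C D E G H
Mark I: refs=null, marked=B C D E G H I
Unmarked (collected): A F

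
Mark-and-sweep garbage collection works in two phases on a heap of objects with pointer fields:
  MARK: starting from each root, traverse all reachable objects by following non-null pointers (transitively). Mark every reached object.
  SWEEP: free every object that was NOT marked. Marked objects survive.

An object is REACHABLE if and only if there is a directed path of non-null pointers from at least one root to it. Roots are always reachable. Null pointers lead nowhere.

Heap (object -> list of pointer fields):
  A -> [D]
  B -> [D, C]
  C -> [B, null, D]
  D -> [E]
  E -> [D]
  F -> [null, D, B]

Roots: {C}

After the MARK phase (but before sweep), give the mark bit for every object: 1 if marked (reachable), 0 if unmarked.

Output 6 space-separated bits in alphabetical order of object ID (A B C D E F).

Answer: 0 1 1 1 1 0

Derivation:
Roots: C
Mark C: refs=B null D, marked=C
Mark B: refs=D C, marked=B C
Mark D: refs=E, marked=B C D
Mark E: refs=D, marked=B C D E
Unmarked (collected): A F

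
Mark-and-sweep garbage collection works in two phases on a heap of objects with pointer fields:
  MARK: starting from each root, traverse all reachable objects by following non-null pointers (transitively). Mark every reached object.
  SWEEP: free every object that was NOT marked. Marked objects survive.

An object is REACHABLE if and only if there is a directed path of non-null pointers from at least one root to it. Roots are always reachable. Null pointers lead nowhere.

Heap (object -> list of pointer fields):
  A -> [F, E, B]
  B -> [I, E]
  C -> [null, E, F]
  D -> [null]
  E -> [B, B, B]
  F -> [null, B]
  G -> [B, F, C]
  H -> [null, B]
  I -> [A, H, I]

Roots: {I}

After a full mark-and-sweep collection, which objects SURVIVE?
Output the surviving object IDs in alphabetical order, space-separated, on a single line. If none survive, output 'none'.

Roots: I
Mark I: refs=A H I, marked=I
Mark A: refs=F E B, marked=A I
Mark H: refs=null B, marked=A H I
Mark F: refs=null B, marked=A F H I
Mark E: refs=B B B, marked=A E F H I
Mark B: refs=I E, marked=A B E F H I
Unmarked (collected): C D G

Answer: A B E F H I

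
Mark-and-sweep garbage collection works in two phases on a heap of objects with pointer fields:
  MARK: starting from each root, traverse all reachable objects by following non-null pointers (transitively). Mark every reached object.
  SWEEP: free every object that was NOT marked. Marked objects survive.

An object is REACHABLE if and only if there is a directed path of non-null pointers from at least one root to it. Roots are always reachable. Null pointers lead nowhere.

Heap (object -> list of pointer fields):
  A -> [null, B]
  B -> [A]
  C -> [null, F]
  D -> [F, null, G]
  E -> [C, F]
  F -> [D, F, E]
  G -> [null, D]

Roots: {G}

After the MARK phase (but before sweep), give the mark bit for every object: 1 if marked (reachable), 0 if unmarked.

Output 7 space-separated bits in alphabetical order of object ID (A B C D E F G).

Answer: 0 0 1 1 1 1 1

Derivation:
Roots: G
Mark G: refs=null D, marked=G
Mark D: refs=F null G, marked=D G
Mark F: refs=D F E, marked=D F G
Mark E: refs=C F, marked=D E F G
Mark C: refs=null F, marked=C D E F G
Unmarked (collected): A B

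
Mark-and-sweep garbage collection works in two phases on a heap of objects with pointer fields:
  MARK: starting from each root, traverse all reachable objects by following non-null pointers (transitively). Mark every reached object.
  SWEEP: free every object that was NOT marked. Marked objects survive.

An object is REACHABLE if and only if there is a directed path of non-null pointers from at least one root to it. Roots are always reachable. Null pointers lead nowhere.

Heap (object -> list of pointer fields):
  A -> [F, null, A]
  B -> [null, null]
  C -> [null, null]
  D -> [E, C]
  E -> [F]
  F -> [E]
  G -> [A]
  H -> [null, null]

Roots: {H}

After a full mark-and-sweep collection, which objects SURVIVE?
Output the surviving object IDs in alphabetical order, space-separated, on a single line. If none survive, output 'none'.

Answer: H

Derivation:
Roots: H
Mark H: refs=null null, marked=H
Unmarked (collected): A B C D E F G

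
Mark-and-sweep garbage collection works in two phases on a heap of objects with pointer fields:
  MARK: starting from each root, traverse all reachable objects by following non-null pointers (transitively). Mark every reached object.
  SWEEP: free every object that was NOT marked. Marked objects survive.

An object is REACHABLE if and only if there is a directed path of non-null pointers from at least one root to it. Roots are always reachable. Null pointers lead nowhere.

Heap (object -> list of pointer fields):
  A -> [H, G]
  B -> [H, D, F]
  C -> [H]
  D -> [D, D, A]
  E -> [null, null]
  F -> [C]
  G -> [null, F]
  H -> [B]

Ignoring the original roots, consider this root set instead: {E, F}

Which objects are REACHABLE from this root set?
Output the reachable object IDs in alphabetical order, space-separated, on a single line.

Answer: A B C D E F G H

Derivation:
Roots: E F
Mark E: refs=null null, marked=E
Mark F: refs=C, marked=E F
Mark C: refs=H, marked=C E F
Mark H: refs=B, marked=C E F H
Mark B: refs=H D F, marked=B C E F H
Mark D: refs=D D A, marked=B C D E F H
Mark A: refs=H G, marked=A B C D E F H
Mark G: refs=null F, marked=A B C D E F G H
Unmarked (collected): (none)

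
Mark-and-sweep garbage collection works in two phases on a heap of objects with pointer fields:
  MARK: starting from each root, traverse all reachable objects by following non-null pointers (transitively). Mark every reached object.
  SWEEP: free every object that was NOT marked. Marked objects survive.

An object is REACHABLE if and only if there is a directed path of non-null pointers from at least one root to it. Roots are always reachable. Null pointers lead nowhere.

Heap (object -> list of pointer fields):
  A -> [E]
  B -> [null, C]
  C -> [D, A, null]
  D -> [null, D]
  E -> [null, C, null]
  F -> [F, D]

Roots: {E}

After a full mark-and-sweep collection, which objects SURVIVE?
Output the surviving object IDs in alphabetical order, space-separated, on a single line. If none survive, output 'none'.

Roots: E
Mark E: refs=null C null, marked=E
Mark C: refs=D A null, marked=C E
Mark D: refs=null D, marked=C D E
Mark A: refs=E, marked=A C D E
Unmarked (collected): B F

Answer: A C D E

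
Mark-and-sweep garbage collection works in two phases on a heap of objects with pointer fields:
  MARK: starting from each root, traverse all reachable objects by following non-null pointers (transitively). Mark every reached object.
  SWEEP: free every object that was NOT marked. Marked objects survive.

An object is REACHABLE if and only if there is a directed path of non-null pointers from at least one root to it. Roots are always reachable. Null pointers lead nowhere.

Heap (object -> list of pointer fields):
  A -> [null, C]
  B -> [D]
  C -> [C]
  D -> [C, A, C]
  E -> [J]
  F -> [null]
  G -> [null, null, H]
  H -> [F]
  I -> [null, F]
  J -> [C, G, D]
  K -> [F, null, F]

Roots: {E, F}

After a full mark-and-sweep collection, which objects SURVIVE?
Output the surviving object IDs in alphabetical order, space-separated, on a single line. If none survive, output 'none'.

Answer: A C D E F G H J

Derivation:
Roots: E F
Mark E: refs=J, marked=E
Mark F: refs=null, marked=E F
Mark J: refs=C G D, marked=E F J
Mark C: refs=C, marked=C E F J
Mark G: refs=null null H, marked=C E F G J
Mark D: refs=C A C, marked=C D E F G J
Mark H: refs=F, marked=C D E F G H J
Mark A: refs=null C, marked=A C D E F G H J
Unmarked (collected): B I K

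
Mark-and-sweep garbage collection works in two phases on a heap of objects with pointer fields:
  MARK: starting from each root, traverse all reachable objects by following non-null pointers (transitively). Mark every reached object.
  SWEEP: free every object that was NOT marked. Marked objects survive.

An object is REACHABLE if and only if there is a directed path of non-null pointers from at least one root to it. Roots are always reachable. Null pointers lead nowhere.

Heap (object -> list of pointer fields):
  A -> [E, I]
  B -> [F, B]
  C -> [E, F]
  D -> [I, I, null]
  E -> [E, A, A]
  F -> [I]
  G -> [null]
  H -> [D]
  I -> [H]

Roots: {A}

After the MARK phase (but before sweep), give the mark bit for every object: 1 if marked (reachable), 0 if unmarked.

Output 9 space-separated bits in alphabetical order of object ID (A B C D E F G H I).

Answer: 1 0 0 1 1 0 0 1 1

Derivation:
Roots: A
Mark A: refs=E I, marked=A
Mark E: refs=E A A, marked=A E
Mark I: refs=H, marked=A E I
Mark H: refs=D, marked=A E H I
Mark D: refs=I I null, marked=A D E H I
Unmarked (collected): B C F G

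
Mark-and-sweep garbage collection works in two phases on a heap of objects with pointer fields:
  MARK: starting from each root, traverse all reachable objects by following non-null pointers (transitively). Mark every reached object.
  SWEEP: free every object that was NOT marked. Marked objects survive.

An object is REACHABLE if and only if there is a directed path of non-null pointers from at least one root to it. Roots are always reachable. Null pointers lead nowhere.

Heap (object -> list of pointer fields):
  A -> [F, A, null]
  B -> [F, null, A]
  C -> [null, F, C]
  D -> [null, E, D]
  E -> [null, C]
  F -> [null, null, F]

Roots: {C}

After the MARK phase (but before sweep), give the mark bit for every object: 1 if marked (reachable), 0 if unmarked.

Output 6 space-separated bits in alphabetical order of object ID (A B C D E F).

Roots: C
Mark C: refs=null F C, marked=C
Mark F: refs=null null F, marked=C F
Unmarked (collected): A B D E

Answer: 0 0 1 0 0 1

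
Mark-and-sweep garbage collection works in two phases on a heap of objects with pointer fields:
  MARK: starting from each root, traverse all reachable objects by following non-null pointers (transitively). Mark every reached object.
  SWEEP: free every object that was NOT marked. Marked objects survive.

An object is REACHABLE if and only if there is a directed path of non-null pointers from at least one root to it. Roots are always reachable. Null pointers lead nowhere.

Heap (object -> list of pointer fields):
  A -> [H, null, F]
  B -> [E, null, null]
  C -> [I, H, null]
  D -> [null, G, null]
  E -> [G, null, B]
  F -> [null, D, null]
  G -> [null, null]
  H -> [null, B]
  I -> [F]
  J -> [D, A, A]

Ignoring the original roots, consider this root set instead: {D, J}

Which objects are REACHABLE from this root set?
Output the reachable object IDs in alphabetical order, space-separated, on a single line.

Answer: A B D E F G H J

Derivation:
Roots: D J
Mark D: refs=null G null, marked=D
Mark J: refs=D A A, marked=D J
Mark G: refs=null null, marked=D G J
Mark A: refs=H null F, marked=A D G J
Mark H: refs=null B, marked=A D G H J
Mark F: refs=null D null, marked=A D F G H J
Mark B: refs=E null null, marked=A B D F G H J
Mark E: refs=G null B, marked=A B D E F G H J
Unmarked (collected): C I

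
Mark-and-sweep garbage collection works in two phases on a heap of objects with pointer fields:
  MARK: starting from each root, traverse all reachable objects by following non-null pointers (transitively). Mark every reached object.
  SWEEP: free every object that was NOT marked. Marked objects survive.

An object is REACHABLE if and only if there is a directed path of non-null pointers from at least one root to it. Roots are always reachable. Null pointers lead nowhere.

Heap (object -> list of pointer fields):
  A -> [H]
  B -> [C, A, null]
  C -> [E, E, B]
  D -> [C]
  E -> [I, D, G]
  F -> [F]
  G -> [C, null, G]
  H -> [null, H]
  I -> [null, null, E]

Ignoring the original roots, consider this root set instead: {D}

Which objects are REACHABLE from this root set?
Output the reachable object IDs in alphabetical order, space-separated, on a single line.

Answer: A B C D E G H I

Derivation:
Roots: D
Mark D: refs=C, marked=D
Mark C: refs=E E B, marked=C D
Mark E: refs=I D G, marked=C D E
Mark B: refs=C A null, marked=B C D E
Mark I: refs=null null E, marked=B C D E I
Mark G: refs=C null G, marked=B C D E G I
Mark A: refs=H, marked=A B C D E G I
Mark H: refs=null H, marked=A B C D E G H I
Unmarked (collected): F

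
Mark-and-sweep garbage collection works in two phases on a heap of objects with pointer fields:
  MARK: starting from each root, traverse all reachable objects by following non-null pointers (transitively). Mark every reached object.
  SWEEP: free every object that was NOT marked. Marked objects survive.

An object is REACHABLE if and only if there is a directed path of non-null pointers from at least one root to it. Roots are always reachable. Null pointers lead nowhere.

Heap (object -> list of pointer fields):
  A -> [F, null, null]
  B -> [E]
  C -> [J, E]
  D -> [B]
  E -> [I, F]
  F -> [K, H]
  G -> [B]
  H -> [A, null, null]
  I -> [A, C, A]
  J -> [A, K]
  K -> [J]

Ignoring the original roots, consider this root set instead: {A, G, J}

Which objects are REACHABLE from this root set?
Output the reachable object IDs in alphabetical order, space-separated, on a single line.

Answer: A B C E F G H I J K

Derivation:
Roots: A G J
Mark A: refs=F null null, marked=A
Mark G: refs=B, marked=A G
Mark J: refs=A K, marked=A G J
Mark F: refs=K H, marked=A F G J
Mark B: refs=E, marked=A B F G J
Mark K: refs=J, marked=A B F G J K
Mark H: refs=A null null, marked=A B F G H J K
Mark E: refs=I F, marked=A B E F G H J K
Mark I: refs=A C A, marked=A B E F G H I J K
Mark C: refs=J E, marked=A B C E F G H I J K
Unmarked (collected): D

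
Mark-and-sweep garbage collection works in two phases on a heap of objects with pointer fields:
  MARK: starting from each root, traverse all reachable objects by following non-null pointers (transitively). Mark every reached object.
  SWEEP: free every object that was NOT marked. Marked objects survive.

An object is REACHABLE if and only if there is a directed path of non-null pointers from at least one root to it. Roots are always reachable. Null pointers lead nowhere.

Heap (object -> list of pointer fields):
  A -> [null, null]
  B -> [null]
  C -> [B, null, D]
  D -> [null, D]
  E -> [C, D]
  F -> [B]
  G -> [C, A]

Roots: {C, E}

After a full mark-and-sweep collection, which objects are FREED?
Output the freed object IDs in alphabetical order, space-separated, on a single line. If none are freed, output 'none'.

Roots: C E
Mark C: refs=B null D, marked=C
Mark E: refs=C D, marked=C E
Mark B: refs=null, marked=B C E
Mark D: refs=null D, marked=B C D E
Unmarked (collected): A F G

Answer: A F G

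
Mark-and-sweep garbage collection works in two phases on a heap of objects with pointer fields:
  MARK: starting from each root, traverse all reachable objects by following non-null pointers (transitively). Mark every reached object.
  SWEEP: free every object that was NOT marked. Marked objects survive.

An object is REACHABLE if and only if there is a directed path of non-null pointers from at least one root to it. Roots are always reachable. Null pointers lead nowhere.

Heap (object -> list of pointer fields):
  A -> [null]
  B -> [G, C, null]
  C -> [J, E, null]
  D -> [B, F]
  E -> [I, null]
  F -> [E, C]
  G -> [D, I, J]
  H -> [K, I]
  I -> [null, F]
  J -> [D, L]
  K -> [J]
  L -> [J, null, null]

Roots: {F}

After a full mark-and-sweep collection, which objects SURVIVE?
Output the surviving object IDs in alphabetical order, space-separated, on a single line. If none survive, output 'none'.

Roots: F
Mark F: refs=E C, marked=F
Mark E: refs=I null, marked=E F
Mark C: refs=J E null, marked=C E F
Mark I: refs=null F, marked=C E F I
Mark J: refs=D L, marked=C E F I J
Mark D: refs=B F, marked=C D E F I J
Mark L: refs=J null null, marked=C D E F I J L
Mark B: refs=G C null, marked=B C D E F I J L
Mark G: refs=D I J, marked=B C D E F G I J L
Unmarked (collected): A H K

Answer: B C D E F G I J L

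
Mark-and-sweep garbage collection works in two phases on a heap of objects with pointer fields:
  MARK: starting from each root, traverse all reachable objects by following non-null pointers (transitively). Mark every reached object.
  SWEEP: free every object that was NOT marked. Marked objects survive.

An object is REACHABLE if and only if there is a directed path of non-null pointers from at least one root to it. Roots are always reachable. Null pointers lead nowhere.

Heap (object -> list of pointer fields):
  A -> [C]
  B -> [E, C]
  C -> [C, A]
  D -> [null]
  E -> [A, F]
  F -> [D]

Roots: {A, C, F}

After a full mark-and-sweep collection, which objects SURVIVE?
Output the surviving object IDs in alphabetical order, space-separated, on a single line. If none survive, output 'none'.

Roots: A C F
Mark A: refs=C, marked=A
Mark C: refs=C A, marked=A C
Mark F: refs=D, marked=A C F
Mark D: refs=null, marked=A C D F
Unmarked (collected): B E

Answer: A C D F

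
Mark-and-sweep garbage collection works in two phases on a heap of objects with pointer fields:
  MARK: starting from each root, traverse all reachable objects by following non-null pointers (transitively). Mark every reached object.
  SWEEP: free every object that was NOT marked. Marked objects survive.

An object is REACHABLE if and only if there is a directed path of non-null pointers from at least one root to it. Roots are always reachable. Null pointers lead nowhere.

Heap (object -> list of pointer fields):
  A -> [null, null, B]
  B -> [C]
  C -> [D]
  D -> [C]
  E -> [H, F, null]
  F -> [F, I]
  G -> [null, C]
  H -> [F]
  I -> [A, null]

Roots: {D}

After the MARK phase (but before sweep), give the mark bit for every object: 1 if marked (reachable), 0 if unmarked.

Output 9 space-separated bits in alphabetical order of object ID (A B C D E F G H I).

Answer: 0 0 1 1 0 0 0 0 0

Derivation:
Roots: D
Mark D: refs=C, marked=D
Mark C: refs=D, marked=C D
Unmarked (collected): A B E F G H I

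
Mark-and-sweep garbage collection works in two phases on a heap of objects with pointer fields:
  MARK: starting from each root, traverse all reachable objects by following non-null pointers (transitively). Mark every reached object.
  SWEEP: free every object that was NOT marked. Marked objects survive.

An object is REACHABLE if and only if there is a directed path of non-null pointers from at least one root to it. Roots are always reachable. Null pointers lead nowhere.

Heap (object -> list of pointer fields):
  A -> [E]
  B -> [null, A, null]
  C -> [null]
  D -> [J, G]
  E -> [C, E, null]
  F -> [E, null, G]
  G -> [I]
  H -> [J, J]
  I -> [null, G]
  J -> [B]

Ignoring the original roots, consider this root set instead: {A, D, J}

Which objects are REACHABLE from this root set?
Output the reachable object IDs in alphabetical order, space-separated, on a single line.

Roots: A D J
Mark A: refs=E, marked=A
Mark D: refs=J G, marked=A D
Mark J: refs=B, marked=A D J
Mark E: refs=C E null, marked=A D E J
Mark G: refs=I, marked=A D E G J
Mark B: refs=null A null, marked=A B D E G J
Mark C: refs=null, marked=A B C D E G J
Mark I: refs=null G, marked=A B C D E G I J
Unmarked (collected): F H

Answer: A B C D E G I J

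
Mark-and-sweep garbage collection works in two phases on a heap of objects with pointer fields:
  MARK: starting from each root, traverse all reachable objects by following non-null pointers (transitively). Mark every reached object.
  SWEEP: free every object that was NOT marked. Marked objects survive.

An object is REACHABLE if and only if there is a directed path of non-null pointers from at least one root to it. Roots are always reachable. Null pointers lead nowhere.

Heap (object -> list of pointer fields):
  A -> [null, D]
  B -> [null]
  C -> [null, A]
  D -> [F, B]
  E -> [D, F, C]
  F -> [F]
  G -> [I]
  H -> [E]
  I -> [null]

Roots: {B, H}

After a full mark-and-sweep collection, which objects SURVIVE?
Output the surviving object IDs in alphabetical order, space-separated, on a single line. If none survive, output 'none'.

Answer: A B C D E F H

Derivation:
Roots: B H
Mark B: refs=null, marked=B
Mark H: refs=E, marked=B H
Mark E: refs=D F C, marked=B E H
Mark D: refs=F B, marked=B D E H
Mark F: refs=F, marked=B D E F H
Mark C: refs=null A, marked=B C D E F H
Mark A: refs=null D, marked=A B C D E F H
Unmarked (collected): G I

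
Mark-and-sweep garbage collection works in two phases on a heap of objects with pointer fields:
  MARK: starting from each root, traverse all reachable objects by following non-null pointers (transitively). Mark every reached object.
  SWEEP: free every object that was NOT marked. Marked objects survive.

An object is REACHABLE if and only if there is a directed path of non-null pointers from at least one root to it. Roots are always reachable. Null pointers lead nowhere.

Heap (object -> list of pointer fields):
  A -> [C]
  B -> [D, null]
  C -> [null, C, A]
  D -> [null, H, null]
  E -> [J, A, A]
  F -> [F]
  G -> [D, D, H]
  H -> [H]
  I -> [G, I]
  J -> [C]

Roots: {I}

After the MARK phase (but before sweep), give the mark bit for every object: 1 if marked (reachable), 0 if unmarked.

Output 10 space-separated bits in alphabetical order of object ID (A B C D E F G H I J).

Answer: 0 0 0 1 0 0 1 1 1 0

Derivation:
Roots: I
Mark I: refs=G I, marked=I
Mark G: refs=D D H, marked=G I
Mark D: refs=null H null, marked=D G I
Mark H: refs=H, marked=D G H I
Unmarked (collected): A B C E F J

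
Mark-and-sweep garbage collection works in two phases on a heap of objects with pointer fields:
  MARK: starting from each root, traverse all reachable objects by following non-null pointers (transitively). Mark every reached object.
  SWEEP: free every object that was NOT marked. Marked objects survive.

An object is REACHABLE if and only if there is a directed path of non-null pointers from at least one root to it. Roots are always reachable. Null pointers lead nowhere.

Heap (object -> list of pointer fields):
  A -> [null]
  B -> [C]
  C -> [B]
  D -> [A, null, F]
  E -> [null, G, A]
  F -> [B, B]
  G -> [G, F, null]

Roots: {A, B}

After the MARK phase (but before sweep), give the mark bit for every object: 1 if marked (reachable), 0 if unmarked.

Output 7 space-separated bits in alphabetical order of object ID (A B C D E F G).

Roots: A B
Mark A: refs=null, marked=A
Mark B: refs=C, marked=A B
Mark C: refs=B, marked=A B C
Unmarked (collected): D E F G

Answer: 1 1 1 0 0 0 0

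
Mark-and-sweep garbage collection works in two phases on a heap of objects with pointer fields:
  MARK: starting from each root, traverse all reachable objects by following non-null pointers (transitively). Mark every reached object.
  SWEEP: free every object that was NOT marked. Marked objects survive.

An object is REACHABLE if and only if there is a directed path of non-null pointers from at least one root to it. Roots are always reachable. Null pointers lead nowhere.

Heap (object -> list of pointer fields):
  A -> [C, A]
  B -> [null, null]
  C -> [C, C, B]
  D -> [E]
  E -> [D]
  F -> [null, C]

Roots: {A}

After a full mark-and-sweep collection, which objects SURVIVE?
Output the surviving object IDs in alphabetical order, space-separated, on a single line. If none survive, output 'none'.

Answer: A B C

Derivation:
Roots: A
Mark A: refs=C A, marked=A
Mark C: refs=C C B, marked=A C
Mark B: refs=null null, marked=A B C
Unmarked (collected): D E F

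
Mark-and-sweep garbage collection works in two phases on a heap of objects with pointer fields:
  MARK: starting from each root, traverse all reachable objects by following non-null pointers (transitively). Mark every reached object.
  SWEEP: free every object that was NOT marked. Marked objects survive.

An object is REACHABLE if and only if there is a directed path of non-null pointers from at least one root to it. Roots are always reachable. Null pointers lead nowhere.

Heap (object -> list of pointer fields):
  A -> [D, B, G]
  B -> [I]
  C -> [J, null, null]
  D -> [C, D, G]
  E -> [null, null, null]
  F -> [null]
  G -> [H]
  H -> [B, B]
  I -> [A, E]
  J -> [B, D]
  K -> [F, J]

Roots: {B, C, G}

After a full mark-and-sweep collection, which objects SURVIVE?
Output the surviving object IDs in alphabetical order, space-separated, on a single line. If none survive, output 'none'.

Roots: B C G
Mark B: refs=I, marked=B
Mark C: refs=J null null, marked=B C
Mark G: refs=H, marked=B C G
Mark I: refs=A E, marked=B C G I
Mark J: refs=B D, marked=B C G I J
Mark H: refs=B B, marked=B C G H I J
Mark A: refs=D B G, marked=A B C G H I J
Mark E: refs=null null null, marked=A B C E G H I J
Mark D: refs=C D G, marked=A B C D E G H I J
Unmarked (collected): F K

Answer: A B C D E G H I J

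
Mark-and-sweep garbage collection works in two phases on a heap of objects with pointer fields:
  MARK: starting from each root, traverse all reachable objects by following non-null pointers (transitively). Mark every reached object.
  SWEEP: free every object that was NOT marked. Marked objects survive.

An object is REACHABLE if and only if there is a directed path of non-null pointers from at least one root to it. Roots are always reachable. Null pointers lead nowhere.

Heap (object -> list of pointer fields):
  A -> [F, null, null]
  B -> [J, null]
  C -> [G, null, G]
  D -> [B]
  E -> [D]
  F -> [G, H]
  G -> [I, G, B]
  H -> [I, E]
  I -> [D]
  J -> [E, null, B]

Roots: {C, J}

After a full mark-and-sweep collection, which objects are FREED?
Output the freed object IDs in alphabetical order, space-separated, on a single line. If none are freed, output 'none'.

Answer: A F H

Derivation:
Roots: C J
Mark C: refs=G null G, marked=C
Mark J: refs=E null B, marked=C J
Mark G: refs=I G B, marked=C G J
Mark E: refs=D, marked=C E G J
Mark B: refs=J null, marked=B C E G J
Mark I: refs=D, marked=B C E G I J
Mark D: refs=B, marked=B C D E G I J
Unmarked (collected): A F H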